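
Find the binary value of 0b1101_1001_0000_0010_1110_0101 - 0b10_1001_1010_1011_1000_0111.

Subtract column by column in base 2:
  1-1 → 0
  0-1 → 1 (borrow)
  1-1-1 → 1 (borrow)
  0-0-1 → 1 (borrow)
  0-0-1 → 1 (borrow)
  1-0-1 → 0
  1-0 → 1
  1-1 → 0
  0-1 → 1 (borrow)
  1-1-1 → 1 (borrow)
  0-0-1 → 1 (borrow)
  0-1-1 → 0 (borrow)
  0-0-1 → 1 (borrow)
  0-1-1 → 0 (borrow)
  0-0-1 → 1 (borrow)
  0-1-1 → 0 (borrow)
  1-1-1 → 1 (borrow)
  0-0-1 → 1 (borrow)
  0-0-1 → 1 (borrow)
  1-1-1 → 1 (borrow)
  1-0-1 → 0
  0-1 → 1 (borrow)
  1-0-1 → 0
  1-0 → 1

0b101011110101011101011110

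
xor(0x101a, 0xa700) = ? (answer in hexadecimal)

XOR each hex digit independently (no carries):
  1^a=b, 0^7=7, 1^0=1, a^0=a

0xb71a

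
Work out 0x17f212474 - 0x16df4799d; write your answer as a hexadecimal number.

Subtract column by column in base 16:
  4-d → 7 (borrow)
  7-9-1 → d (borrow)
  4-9-1 → a (borrow)
  2-7-1 → a (borrow)
  1-4-1 → c (borrow)
  2-f-1 → 2 (borrow)
  f-d-1 → 1
  7-6 → 1
  1-1 → 0

0x112caad7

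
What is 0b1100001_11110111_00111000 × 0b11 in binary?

0b1001001011110010110101000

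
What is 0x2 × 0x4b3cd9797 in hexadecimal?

0x9679b2f2e

Multiply each base-16 digit by 2, carrying:
  7×2 = 14 → write e
  9×2 = 18 → write 2 carry 1
  7×2+1 = 15 → write f
  9×2 = 18 → write 2 carry 1
  d×2+1 = 27 → write b carry 1
  c×2+1 = 25 → write 9 carry 1
  3×2+1 = 7 → write 7
  b×2 = 22 → write 6 carry 1
  4×2+1 = 9 → write 9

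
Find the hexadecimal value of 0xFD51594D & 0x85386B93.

0x85104901

AND each hex digit independently (no carries):
  F&8=8, D&5=5, 5&3=1, 1&8=0, 5&6=4, 9&B=9, 4&9=0, D&3=1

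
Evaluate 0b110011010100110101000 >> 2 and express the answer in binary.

0b1100110101001101010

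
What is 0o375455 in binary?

0b11111101100101101

Each octal digit is 3 bits: 3=011 7=111 5=101 4=100 5=101 5=101.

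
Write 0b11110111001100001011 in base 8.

Group the bits in threes: 011 110 111 001 100 001 011 → 3671413.

0o3671413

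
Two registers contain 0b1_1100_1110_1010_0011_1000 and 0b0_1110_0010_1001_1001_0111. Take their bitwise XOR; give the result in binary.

XOR bit by bit (1 where the bits differ):
  111001110101000111000
^ 011100010100110010111
= 100101100001110101111

0b100101100001110101111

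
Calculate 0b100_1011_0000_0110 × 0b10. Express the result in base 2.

Multiply each base-2 digit by 2, carrying:
  0×2 = 0 → write 0
  1×2 = 2 → write 0 carry 1
  1×2+1 = 3 → write 1 carry 1
  0×2+1 = 1 → write 1
  0×2 = 0 → write 0
  0×2 = 0 → write 0
  0×2 = 0 → write 0
  0×2 = 0 → write 0
  1×2 = 2 → write 0 carry 1
  1×2+1 = 3 → write 1 carry 1
  0×2+1 = 1 → write 1
  1×2 = 2 → write 0 carry 1
  0×2+1 = 1 → write 1
  0×2 = 0 → write 0
  1×2 = 2 → write 0 carry 1
  remaining carry: 1

0b1001011000001100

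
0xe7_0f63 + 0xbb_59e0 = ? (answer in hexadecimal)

Add column by column in base 16, right to left:
  3+0 = 3
  6+e = 4 carry 1
  f+9+1 = 9 carry 1
  0+5+1 = 6
  7+b = 2 carry 1
  e+b+1 = a carry 1
  final carry 1

0x1a26943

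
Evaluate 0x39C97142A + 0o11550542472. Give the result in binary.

0b1111101010001110011101100101100100

0x39C97142A = 0b1110011100100101110001010000101010 in binary.
0o11550542472 = 0b1001101101000101100010100111010 in binary.
Add column by column in base 2, right to left:
  0+0 = 0
  1+1 = 0 carry 1
  0+0+1 = 1
  1+1 = 0 carry 1
  0+1+1 = 0 carry 1
  1+1+1 = 1 carry 1
  0+0+1 = 1
  0+0 = 0
  0+1 = 1
  0+0 = 0
  1+1 = 0 carry 1
  0+0+1 = 1
  1+0 = 1
  0+0 = 0
  0+1 = 1
  0+1 = 1
  1+0 = 1
  1+1 = 0 carry 1
  1+0+1 = 0 carry 1
  0+0+1 = 1
  1+0 = 1
  0+1 = 1
  0+0 = 0
  1+1 = 0 carry 1
  0+1+1 = 0 carry 1
  0+0+1 = 1
  1+1 = 0 carry 1
  1+1+1 = 1 carry 1
  1+0+1 = 0 carry 1
  0+0+1 = 1
  0+1 = 1
  1+0 = 1
  1+0 = 1
  1+0 = 1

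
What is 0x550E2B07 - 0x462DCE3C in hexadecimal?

Subtract column by column in base 16:
  7-C → B (borrow)
  0-3-1 → C (borrow)
  B-E-1 → C (borrow)
  2-C-1 → 5 (borrow)
  E-D-1 → 0
  0-2 → E (borrow)
  5-6-1 → E (borrow)
  5-4-1 → 0

0xEE05CCB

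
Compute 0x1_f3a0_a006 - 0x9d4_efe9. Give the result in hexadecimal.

0x1e9cbb01d

Subtract column by column in base 16:
  6-9 → d (borrow)
  0-e-1 → 1 (borrow)
  0-f-1 → 0 (borrow)
  a-e-1 → b (borrow)
  0-4-1 → b (borrow)
  a-d-1 → c (borrow)
  3-9-1 → 9 (borrow)
  f-0-1 → e
  1-0 → 1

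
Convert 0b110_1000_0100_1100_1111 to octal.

Group the bits in threes: 001 101 000 010 011 001 111 → 1502317.

0o1502317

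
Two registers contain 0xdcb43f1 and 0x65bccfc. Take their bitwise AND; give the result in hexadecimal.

AND each hex digit independently (no carries):
  d&6=4, c&5=4, b&b=b, 4&c=4, 3&c=0, f&f=f, 1&c=0

0x44b40f0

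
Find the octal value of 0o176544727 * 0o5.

Multiply each base-8 digit by 5, carrying:
  7×5 = 35 → write 3 carry 4
  2×5+4 = 14 → write 6 carry 1
  7×5+1 = 36 → write 4 carry 4
  4×5+4 = 24 → write 0 carry 3
  4×5+3 = 23 → write 7 carry 2
  5×5+2 = 27 → write 3 carry 3
  6×5+3 = 33 → write 1 carry 4
  7×5+4 = 39 → write 7 carry 4
  1×5+4 = 9 → write 1 carry 1
  remaining carry: 1

0o1171370463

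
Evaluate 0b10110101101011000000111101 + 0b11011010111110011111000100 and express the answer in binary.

Add column by column in base 2, right to left:
  1+0 = 1
  0+0 = 0
  1+1 = 0 carry 1
  1+0+1 = 0 carry 1
  1+0+1 = 0 carry 1
  1+0+1 = 0 carry 1
  0+1+1 = 0 carry 1
  0+1+1 = 0 carry 1
  0+1+1 = 0 carry 1
  0+1+1 = 0 carry 1
  0+1+1 = 0 carry 1
  0+0+1 = 1
  1+0 = 1
  1+1 = 0 carry 1
  0+1+1 = 0 carry 1
  1+1+1 = 1 carry 1
  0+1+1 = 0 carry 1
  1+1+1 = 1 carry 1
  1+0+1 = 0 carry 1
  0+1+1 = 0 carry 1
  1+0+1 = 0 carry 1
  0+1+1 = 0 carry 1
  1+1+1 = 1 carry 1
  1+0+1 = 0 carry 1
  0+1+1 = 0 carry 1
  1+1+1 = 1 carry 1
  final carry 1

0b110010000101001100000000001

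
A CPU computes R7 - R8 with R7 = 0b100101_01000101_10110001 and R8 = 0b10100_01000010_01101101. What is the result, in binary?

0b100010000001101000100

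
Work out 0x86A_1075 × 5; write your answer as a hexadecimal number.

0x2A125249

Multiply each base-16 digit by 5, carrying:
  5×5 = 25 → write 9 carry 1
  7×5+1 = 36 → write 4 carry 2
  0×5+2 = 2 → write 2
  1×5 = 5 → write 5
  A×5 = 50 → write 2 carry 3
  6×5+3 = 33 → write 1 carry 2
  8×5+2 = 42 → write A carry 2
  remaining carry: 2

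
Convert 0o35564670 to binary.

Each octal digit is 3 bits: 3=011 5=101 5=101 6=110 4=100 6=110 7=111 0=000.

0b11101101110100110111000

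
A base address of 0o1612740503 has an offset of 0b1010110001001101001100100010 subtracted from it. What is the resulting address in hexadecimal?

0o1612740503 = 0xE2BC143 in hexadecimal.
0b1010110001001101001100100010 = 0xAC4D322 in hexadecimal.
Subtract column by column in base 16:
  3-2 → 1
  4-2 → 2
  1-3 → E (borrow)
  C-D-1 → E (borrow)
  B-4-1 → 6
  2-C → 6 (borrow)
  E-A-1 → 3

0x366EE21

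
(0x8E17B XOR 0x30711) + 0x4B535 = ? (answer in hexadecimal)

0x109B9F

First 0x8E17B XOR 0x30711 = 0xBE66A.
Add column by column in base 16, right to left:
  A+5 = F
  6+3 = 9
  6+5 = B
  E+B = 9 carry 1
  B+4+1 = 0 carry 1
  final carry 1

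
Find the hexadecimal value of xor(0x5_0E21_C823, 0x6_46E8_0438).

0x348C9CC1B

XOR each hex digit independently (no carries):
  5^6=3, 0^4=4, E^6=8, 2^E=C, 1^8=9, C^0=C, 8^4=C, 2^3=1, 3^8=B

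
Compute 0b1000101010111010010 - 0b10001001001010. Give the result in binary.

0b1000011001110001000

Subtract column by column in base 2:
  0-0 → 0
  1-1 → 0
  0-0 → 0
  0-1 → 1 (borrow)
  1-0-1 → 0
  0-0 → 0
  1-1 → 0
  1-0 → 1
  1-0 → 1
  0-1 → 1 (borrow)
  1-0-1 → 0
  0-0 → 0
  1-0 → 1
  0-1 → 1 (borrow)
  1-0-1 → 0
  0-0 → 0
  0-0 → 0
  0-0 → 0
  1-0 → 1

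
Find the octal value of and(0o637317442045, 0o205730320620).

0o205310000000

AND each oct digit independently (no carries):
  6&2=2, 3&0=0, 7&5=5, 3&7=3, 1&3=1, 7&0=0, 4&3=0, 4&2=0, 2&0=0, 0&6=0, 4&2=0, 5&0=0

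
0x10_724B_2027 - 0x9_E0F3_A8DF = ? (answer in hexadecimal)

0x691577748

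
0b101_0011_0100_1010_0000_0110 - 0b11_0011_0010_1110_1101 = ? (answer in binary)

0b10100000001011100011001

Subtract column by column in base 2:
  0-1 → 1 (borrow)
  1-0-1 → 0
  1-1 → 0
  0-1 → 1 (borrow)
  0-0-1 → 1 (borrow)
  0-1-1 → 0 (borrow)
  0-1-1 → 0 (borrow)
  0-1-1 → 0 (borrow)
  0-0-1 → 1 (borrow)
  1-1-1 → 1 (borrow)
  0-0-1 → 1 (borrow)
  1-0-1 → 0
  0-1 → 1 (borrow)
  0-1-1 → 0 (borrow)
  1-0-1 → 0
  0-0 → 0
  1-1 → 0
  1-1 → 0
  0-0 → 0
  0-0 → 0
  1-0 → 1
  0-0 → 0
  1-0 → 1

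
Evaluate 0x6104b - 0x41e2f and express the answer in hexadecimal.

0x1f21c

Subtract column by column in base 16:
  b-f → c (borrow)
  4-2-1 → 1
  0-e → 2 (borrow)
  1-1-1 → f (borrow)
  6-4-1 → 1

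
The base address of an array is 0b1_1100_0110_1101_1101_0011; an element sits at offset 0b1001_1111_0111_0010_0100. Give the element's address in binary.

0b1001100110010011110111

Add column by column in base 2, right to left:
  1+0 = 1
  1+0 = 1
  0+1 = 1
  0+0 = 0
  1+0 = 1
  0+1 = 1
  1+0 = 1
  1+0 = 1
  1+1 = 0 carry 1
  0+1+1 = 0 carry 1
  1+1+1 = 1 carry 1
  1+0+1 = 0 carry 1
  0+1+1 = 0 carry 1
  1+1+1 = 1 carry 1
  1+1+1 = 1 carry 1
  0+1+1 = 0 carry 1
  0+1+1 = 0 carry 1
  0+0+1 = 1
  1+0 = 1
  1+1 = 0 carry 1
  1+0+1 = 0 carry 1
  final carry 1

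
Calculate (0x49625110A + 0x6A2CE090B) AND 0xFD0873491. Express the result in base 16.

0xB10831011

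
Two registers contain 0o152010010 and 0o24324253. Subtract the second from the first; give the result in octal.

Subtract column by column in base 8:
  0-3 → 5 (borrow)
  1-5-1 → 3 (borrow)
  0-2-1 → 5 (borrow)
  0-4-1 → 3 (borrow)
  1-2-1 → 6 (borrow)
  0-3-1 → 4 (borrow)
  2-4-1 → 5 (borrow)
  5-2-1 → 2
  1-0 → 1

0o125463535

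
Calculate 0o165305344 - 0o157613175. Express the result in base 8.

0o5472147

Subtract column by column in base 8:
  4-5 → 7 (borrow)
  4-7-1 → 4 (borrow)
  3-1-1 → 1
  5-3 → 2
  0-1 → 7 (borrow)
  3-6-1 → 4 (borrow)
  5-7-1 → 5 (borrow)
  6-5-1 → 0
  1-1 → 0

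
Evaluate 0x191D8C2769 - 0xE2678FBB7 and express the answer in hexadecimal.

0xAF7132BB2

Subtract column by column in base 16:
  9-7 → 2
  6-B → B (borrow)
  7-B-1 → B (borrow)
  2-F-1 → 2 (borrow)
  C-8-1 → 3
  8-7 → 1
  D-6 → 7
  1-2 → F (borrow)
  9-E-1 → A (borrow)
  1-0-1 → 0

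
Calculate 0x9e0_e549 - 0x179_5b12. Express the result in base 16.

Subtract column by column in base 16:
  9-2 → 7
  4-1 → 3
  5-b → a (borrow)
  e-5-1 → 8
  0-9 → 7 (borrow)
  e-7-1 → 6
  9-1 → 8

0x8678a37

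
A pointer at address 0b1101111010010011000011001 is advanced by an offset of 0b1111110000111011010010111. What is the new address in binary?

Add column by column in base 2, right to left:
  1+1 = 0 carry 1
  0+1+1 = 0 carry 1
  0+1+1 = 0 carry 1
  1+0+1 = 0 carry 1
  1+1+1 = 1 carry 1
  0+0+1 = 1
  0+0 = 0
  0+1 = 1
  0+0 = 0
  1+1 = 0 carry 1
  1+1+1 = 1 carry 1
  0+0+1 = 1
  0+1 = 1
  1+1 = 0 carry 1
  0+1+1 = 0 carry 1
  0+0+1 = 1
  1+0 = 1
  0+0 = 0
  1+0 = 1
  1+1 = 0 carry 1
  1+1+1 = 1 carry 1
  1+1+1 = 1 carry 1
  0+1+1 = 0 carry 1
  1+1+1 = 1 carry 1
  1+1+1 = 1 carry 1
  final carry 1

0b11101101011001110010110000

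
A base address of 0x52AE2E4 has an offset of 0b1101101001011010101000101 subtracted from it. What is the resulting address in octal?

0x52AE2E4 = 0o512561344 in octal.
0b1101101001011010101000101 = 0o155132505 in octal.
Subtract column by column in base 8:
  4-5 → 7 (borrow)
  4-0-1 → 3
  3-5 → 6 (borrow)
  1-2-1 → 6 (borrow)
  6-3-1 → 2
  5-1 → 4
  2-5 → 5 (borrow)
  1-5-1 → 3 (borrow)
  5-1-1 → 3

0o335426637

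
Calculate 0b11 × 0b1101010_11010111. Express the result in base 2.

0b10100000010000101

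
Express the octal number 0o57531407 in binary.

0b101111101011001100000111

Each octal digit is 3 bits: 5=101 7=111 5=101 3=011 1=001 4=100 0=000 7=111.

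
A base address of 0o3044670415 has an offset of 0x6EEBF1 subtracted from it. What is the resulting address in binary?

0o3044670415 = 0b11000100100110111000100001101 in binary.
0x6EEBF1 = 0b11011101110101111110001 in binary.
Subtract column by column in base 2:
  1-1 → 0
  0-0 → 0
  1-0 → 1
  1-0 → 1
  0-1 → 1 (borrow)
  0-1-1 → 0 (borrow)
  0-1-1 → 0 (borrow)
  0-1-1 → 0 (borrow)
  1-1-1 → 1 (borrow)
  0-1-1 → 0 (borrow)
  0-0-1 → 1 (borrow)
  0-1-1 → 0 (borrow)
  1-0-1 → 0
  1-1 → 0
  1-1 → 0
  0-1 → 1 (borrow)
  1-0-1 → 0
  1-1 → 0
  0-1 → 1 (borrow)
  0-1-1 → 0 (borrow)
  1-0-1 → 0
  0-1 → 1 (borrow)
  0-1-1 → 0 (borrow)
  1-0-1 → 0
  0-0 → 0
  0-0 → 0
  0-0 → 0
  1-0 → 1
  1-0 → 1

0b11000001001001000010100011100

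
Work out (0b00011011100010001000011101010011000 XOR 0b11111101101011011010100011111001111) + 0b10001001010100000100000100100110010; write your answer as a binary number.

0b101101111011101010111000011010001001

First 0b00011011100010001000011101010011000 XOR 0b11111101101011011010100011111001111 = 0b11100110001001010010111110101010111.
Add column by column in base 2, right to left:
  1+0 = 1
  1+1 = 0 carry 1
  1+0+1 = 0 carry 1
  0+0+1 = 1
  1+1 = 0 carry 1
  0+1+1 = 0 carry 1
  1+0+1 = 0 carry 1
  0+0+1 = 1
  1+1 = 0 carry 1
  0+0+1 = 1
  1+0 = 1
  1+1 = 0 carry 1
  1+0+1 = 0 carry 1
  1+0+1 = 0 carry 1
  1+0+1 = 0 carry 1
  0+0+1 = 1
  1+0 = 1
  0+1 = 1
  0+0 = 0
  1+0 = 1
  0+0 = 0
  1+0 = 1
  0+0 = 0
  0+1 = 1
  1+0 = 1
  0+1 = 1
  0+0 = 0
  0+1 = 1
  1+0 = 1
  1+0 = 1
  0+1 = 1
  0+0 = 0
  1+0 = 1
  1+0 = 1
  1+1 = 0 carry 1
  final carry 1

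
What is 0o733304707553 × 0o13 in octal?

Multiply each base-8 digit by 11, carrying:
  3×11 = 33 → write 1 carry 4
  5×11+4 = 59 → write 3 carry 7
  5×11+7 = 62 → write 6 carry 7
  7×11+7 = 84 → write 4 carry 10
  0×11+10 = 10 → write 2 carry 1
  7×11+1 = 78 → write 6 carry 9
  4×11+9 = 53 → write 5 carry 6
  0×11+6 = 6 → write 6
  3×11 = 33 → write 1 carry 4
  3×11+4 = 37 → write 5 carry 4
  3×11+4 = 37 → write 5 carry 4
  7×11+4 = 81 → write 1 carry 10
  remaining carry: 12

0o12155165624631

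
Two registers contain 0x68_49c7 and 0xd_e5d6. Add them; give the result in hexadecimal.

0x762f9d

Add column by column in base 16, right to left:
  7+6 = d
  c+d = 9 carry 1
  9+5+1 = f
  4+e = 2 carry 1
  8+d+1 = 6 carry 1
  6+0+1 = 7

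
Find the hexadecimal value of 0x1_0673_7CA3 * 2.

Multiply each base-16 digit by 2, carrying:
  3×2 = 6 → write 6
  A×2 = 20 → write 4 carry 1
  C×2+1 = 25 → write 9 carry 1
  7×2+1 = 15 → write F
  3×2 = 6 → write 6
  7×2 = 14 → write E
  6×2 = 12 → write C
  0×2 = 0 → write 0
  1×2 = 2 → write 2

0x20CE6F946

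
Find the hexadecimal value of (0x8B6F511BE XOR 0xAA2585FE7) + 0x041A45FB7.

First 0x8B6F511BE XOR 0xAA2585FE7 = 0x214AD4E59.
Add column by column in base 16, right to left:
  9+7 = 0 carry 1
  5+B+1 = 1 carry 1
  E+F+1 = E carry 1
  4+5+1 = A
  D+4 = 1 carry 1
  A+A+1 = 5 carry 1
  4+1+1 = 6
  1+4 = 5
  2+0 = 2

0x25651AE10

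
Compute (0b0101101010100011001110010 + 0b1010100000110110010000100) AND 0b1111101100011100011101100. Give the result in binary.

0b1000011000011100100

Add column by column in base 2, right to left:
  0+0 = 0
  1+0 = 1
  0+1 = 1
  0+0 = 0
  1+0 = 1
  1+0 = 1
  1+0 = 1
  0+1 = 1
  0+0 = 0
  1+0 = 1
  1+1 = 0 carry 1
  0+1+1 = 0 carry 1
  0+0+1 = 1
  0+1 = 1
  1+1 = 0 carry 1
  0+0+1 = 1
  1+0 = 1
  0+0 = 0
  1+0 = 1
  0+0 = 0
  1+1 = 0 carry 1
  1+0+1 = 0 carry 1
  0+1+1 = 0 carry 1
  1+0+1 = 0 carry 1
  0+1+1 = 0 carry 1
  final carry 1
Sum = 0b10000001011011001011110110; now AND with 0b1111101100011100011101100:
  10000001011011001011110110
& 01111101100011100011101100
= 00000001000011000011100100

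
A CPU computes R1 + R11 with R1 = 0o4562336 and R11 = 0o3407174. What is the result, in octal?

0o10171532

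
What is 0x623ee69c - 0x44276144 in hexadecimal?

0x1e178558

Subtract column by column in base 16:
  c-4 → 8
  9-4 → 5
  6-1 → 5
  e-6 → 8
  e-7 → 7
  3-2 → 1
  2-4 → e (borrow)
  6-4-1 → 1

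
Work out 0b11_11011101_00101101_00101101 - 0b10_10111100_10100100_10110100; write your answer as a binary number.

0b1001000001000100001111001

Subtract column by column in base 2:
  1-0 → 1
  0-0 → 0
  1-1 → 0
  1-0 → 1
  0-1 → 1 (borrow)
  1-1-1 → 1 (borrow)
  0-0-1 → 1 (borrow)
  0-1-1 → 0 (borrow)
  1-0-1 → 0
  0-0 → 0
  1-1 → 0
  1-0 → 1
  0-0 → 0
  1-1 → 0
  0-0 → 0
  0-1 → 1 (borrow)
  1-0-1 → 0
  0-0 → 0
  1-1 → 0
  1-1 → 0
  1-1 → 0
  0-1 → 1 (borrow)
  1-0-1 → 0
  1-1 → 0
  1-0 → 1
  1-1 → 0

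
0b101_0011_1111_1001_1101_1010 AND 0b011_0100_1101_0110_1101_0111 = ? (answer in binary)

0b00100001101000011010010

AND bit by bit (1 only where both bits are 1):
  10100111111100111011010
& 01101001101011011010111
= 00100001101000011010010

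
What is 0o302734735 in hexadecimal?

0x30BB9DD

Each octal digit is 3 bits: 3=011 0=000 2=010 7=111 3=011 4=100 7=111 3=011 5=101.
Group the bits into nibbles: 0011 0000 1011 1011 1001 1101 1101 → 30BB9DD.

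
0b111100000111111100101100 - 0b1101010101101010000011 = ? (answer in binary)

Subtract column by column in base 2:
  0-1 → 1 (borrow)
  0-1-1 → 0 (borrow)
  1-0-1 → 0
  1-0 → 1
  0-0 → 0
  1-0 → 1
  0-0 → 0
  0-1 → 1 (borrow)
  1-0-1 → 0
  1-1 → 0
  1-0 → 1
  1-1 → 0
  1-1 → 0
  1-0 → 1
  1-1 → 0
  0-0 → 0
  0-1 → 1 (borrow)
  0-0-1 → 1 (borrow)
  0-1-1 → 0 (borrow)
  0-0-1 → 1 (borrow)
  1-1-1 → 1 (borrow)
  1-1-1 → 1 (borrow)
  1-0-1 → 0
  1-0 → 1

0b101110110010010010101001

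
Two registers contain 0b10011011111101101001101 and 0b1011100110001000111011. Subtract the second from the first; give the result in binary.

0b111111001100100010010

Subtract column by column in base 2:
  1-1 → 0
  0-1 → 1 (borrow)
  1-0-1 → 0
  1-1 → 0
  0-1 → 1 (borrow)
  0-1-1 → 0 (borrow)
  1-0-1 → 0
  0-0 → 0
  1-0 → 1
  1-1 → 0
  0-0 → 0
  1-0 → 1
  1-0 → 1
  1-1 → 0
  1-1 → 0
  1-0 → 1
  1-0 → 1
  0-1 → 1 (borrow)
  1-1-1 → 1 (borrow)
  1-1-1 → 1 (borrow)
  0-0-1 → 1 (borrow)
  0-1-1 → 0 (borrow)
  1-0-1 → 0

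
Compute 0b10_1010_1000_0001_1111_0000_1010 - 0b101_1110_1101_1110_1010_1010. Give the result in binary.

0b10010010010100000001100000

Subtract column by column in base 2:
  0-0 → 0
  1-1 → 0
  0-0 → 0
  1-1 → 0
  0-0 → 0
  0-1 → 1 (borrow)
  0-0-1 → 1 (borrow)
  0-1-1 → 0 (borrow)
  1-0-1 → 0
  1-1 → 0
  1-1 → 0
  1-1 → 0
  1-1 → 0
  0-0 → 0
  0-1 → 1 (borrow)
  0-1-1 → 0 (borrow)
  0-0-1 → 1 (borrow)
  0-1-1 → 0 (borrow)
  0-1-1 → 0 (borrow)
  1-1-1 → 1 (borrow)
  0-1-1 → 0 (borrow)
  1-0-1 → 0
  0-1 → 1 (borrow)
  1-0-1 → 0
  0-0 → 0
  1-0 → 1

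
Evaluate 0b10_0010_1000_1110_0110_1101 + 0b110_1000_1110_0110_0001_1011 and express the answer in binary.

Add column by column in base 2, right to left:
  1+1 = 0 carry 1
  0+1+1 = 0 carry 1
  1+0+1 = 0 carry 1
  1+1+1 = 1 carry 1
  0+1+1 = 0 carry 1
  1+0+1 = 0 carry 1
  1+0+1 = 0 carry 1
  0+0+1 = 1
  0+0 = 0
  1+1 = 0 carry 1
  1+1+1 = 1 carry 1
  1+0+1 = 0 carry 1
  0+0+1 = 1
  0+1 = 1
  0+1 = 1
  1+1 = 0 carry 1
  0+0+1 = 1
  1+0 = 1
  0+0 = 0
  0+1 = 1
  0+0 = 0
  1+1 = 0 carry 1
  0+1+1 = 0 carry 1
  final carry 1

0b100010110111010010001000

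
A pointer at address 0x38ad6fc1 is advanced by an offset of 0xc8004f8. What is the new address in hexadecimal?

0x452d74b9

Add column by column in base 16, right to left:
  1+8 = 9
  c+f = b carry 1
  f+4+1 = 4 carry 1
  6+0+1 = 7
  d+0 = d
  a+8 = 2 carry 1
  8+c+1 = 5 carry 1
  3+0+1 = 4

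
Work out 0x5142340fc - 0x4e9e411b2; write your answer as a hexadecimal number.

0x2a3f2f4a

Subtract column by column in base 16:
  c-2 → a
  f-b → 4
  0-1 → f (borrow)
  4-1-1 → 2
  3-4 → f (borrow)
  2-e-1 → 3 (borrow)
  4-9-1 → a (borrow)
  1-e-1 → 2 (borrow)
  5-4-1 → 0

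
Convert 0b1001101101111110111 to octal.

0o1155767

Group the bits in threes: 001 001 101 101 111 110 111 → 1155767.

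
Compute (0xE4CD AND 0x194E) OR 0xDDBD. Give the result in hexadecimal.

0xDDFD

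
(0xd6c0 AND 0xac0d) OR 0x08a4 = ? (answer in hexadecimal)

0x8ca4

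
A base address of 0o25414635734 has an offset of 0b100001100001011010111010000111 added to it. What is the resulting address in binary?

0b11001101101110001110101001100011

0o25414635734 = 0b10101100001100110011101111011100 in binary.
Add column by column in base 2, right to left:
  0+1 = 1
  0+1 = 1
  1+1 = 0 carry 1
  1+0+1 = 0 carry 1
  1+0+1 = 0 carry 1
  0+0+1 = 1
  1+0 = 1
  1+1 = 0 carry 1
  1+0+1 = 0 carry 1
  1+1+1 = 1 carry 1
  0+1+1 = 0 carry 1
  1+1+1 = 1 carry 1
  1+0+1 = 0 carry 1
  1+1+1 = 1 carry 1
  0+0+1 = 1
  0+1 = 1
  1+1 = 0 carry 1
  1+0+1 = 0 carry 1
  0+1+1 = 0 carry 1
  0+0+1 = 1
  1+0 = 1
  1+0 = 1
  0+0 = 0
  0+1 = 1
  0+1 = 1
  0+0 = 0
  1+0 = 1
  1+0 = 1
  0+0 = 0
  1+1 = 0 carry 1
  0+0+1 = 1
  1+0 = 1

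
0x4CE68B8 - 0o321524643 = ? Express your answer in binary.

0b1100001111011111100010101

0x4CE68B8 = 0b100110011100110100010111000 in binary.
0o321524643 = 0b11010001101010100110100011 in binary.
Subtract column by column in base 2:
  0-1 → 1 (borrow)
  0-1-1 → 0 (borrow)
  0-0-1 → 1 (borrow)
  1-0-1 → 0
  1-0 → 1
  1-1 → 0
  0-0 → 0
  1-1 → 0
  0-1 → 1 (borrow)
  0-0-1 → 1 (borrow)
  0-0-1 → 1 (borrow)
  1-1-1 → 1 (borrow)
  0-0-1 → 1 (borrow)
  1-1-1 → 1 (borrow)
  1-0-1 → 0
  0-1 → 1 (borrow)
  0-0-1 → 1 (borrow)
  1-1-1 → 1 (borrow)
  1-1-1 → 1 (borrow)
  1-0-1 → 0
  0-0 → 0
  0-0 → 0
  1-1 → 0
  1-0 → 1
  0-1 → 1 (borrow)
  0-1-1 → 0 (borrow)
  1-0-1 → 0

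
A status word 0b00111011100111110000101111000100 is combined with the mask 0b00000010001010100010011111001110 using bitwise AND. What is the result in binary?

0b00000010000010100000001111000100

AND bit by bit (1 only where both bits are 1):
  00111011100111110000101111000100
& 00000010001010100010011111001110
= 00000010000010100000001111000100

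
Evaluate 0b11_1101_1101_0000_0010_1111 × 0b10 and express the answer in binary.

Multiply each base-2 digit by 2, carrying:
  1×2 = 2 → write 0 carry 1
  1×2+1 = 3 → write 1 carry 1
  1×2+1 = 3 → write 1 carry 1
  1×2+1 = 3 → write 1 carry 1
  0×2+1 = 1 → write 1
  1×2 = 2 → write 0 carry 1
  0×2+1 = 1 → write 1
  0×2 = 0 → write 0
  0×2 = 0 → write 0
  0×2 = 0 → write 0
  0×2 = 0 → write 0
  0×2 = 0 → write 0
  1×2 = 2 → write 0 carry 1
  0×2+1 = 1 → write 1
  1×2 = 2 → write 0 carry 1
  1×2+1 = 3 → write 1 carry 1
  1×2+1 = 3 → write 1 carry 1
  0×2+1 = 1 → write 1
  1×2 = 2 → write 0 carry 1
  1×2+1 = 3 → write 1 carry 1
  1×2+1 = 3 → write 1 carry 1
  1×2+1 = 3 → write 1 carry 1
  remaining carry: 1

0b11110111010000001011110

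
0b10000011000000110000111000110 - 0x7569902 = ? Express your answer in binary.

0b1001000010011100100011000100

0x7569902 = 0b111010101101001100100000010 in binary.
Subtract column by column in base 2:
  0-0 → 0
  1-1 → 0
  1-0 → 1
  0-0 → 0
  0-0 → 0
  0-0 → 0
  1-0 → 1
  1-0 → 1
  1-1 → 0
  0-0 → 0
  0-0 → 0
  0-1 → 1 (borrow)
  0-1-1 → 0 (borrow)
  1-0-1 → 0
  1-0 → 1
  0-1 → 1 (borrow)
  0-0-1 → 1 (borrow)
  0-1-1 → 0 (borrow)
  0-1-1 → 0 (borrow)
  0-0-1 → 1 (borrow)
  0-1-1 → 0 (borrow)
  1-0-1 → 0
  1-1 → 0
  0-0 → 0
  0-1 → 1 (borrow)
  0-1-1 → 0 (borrow)
  0-1-1 → 0 (borrow)
  0-0-1 → 1 (borrow)
  1-0-1 → 0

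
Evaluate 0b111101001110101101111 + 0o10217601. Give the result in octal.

0b111101001110101101111 = 0o7516557 in octal.
Add column by column in base 8, right to left:
  7+1 = 0 carry 1
  5+0+1 = 6
  5+6 = 3 carry 1
  6+7+1 = 6 carry 1
  1+1+1 = 3
  5+2 = 7
  7+0 = 7
  0+1 = 1

0o17736360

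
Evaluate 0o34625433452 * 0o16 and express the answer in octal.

0o623055602114

Multiply each base-8 digit by 14, carrying:
  2×14 = 28 → write 4 carry 3
  5×14+3 = 73 → write 1 carry 9
  4×14+9 = 65 → write 1 carry 8
  3×14+8 = 50 → write 2 carry 6
  3×14+6 = 48 → write 0 carry 6
  4×14+6 = 62 → write 6 carry 7
  5×14+7 = 77 → write 5 carry 9
  2×14+9 = 37 → write 5 carry 4
  6×14+4 = 88 → write 0 carry 11
  4×14+11 = 67 → write 3 carry 8
  3×14+8 = 50 → write 2 carry 6
  remaining carry: 6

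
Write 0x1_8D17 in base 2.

0b11000110100010111

Expand each hex digit to 4 bits: 1=0001 8=1000 D=1101 1=0001 7=0111.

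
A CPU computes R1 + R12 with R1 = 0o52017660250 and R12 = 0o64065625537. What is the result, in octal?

Add column by column in base 8, right to left:
  0+7 = 7
  5+3 = 0 carry 1
  2+5+1 = 0 carry 1
  0+5+1 = 6
  6+2 = 0 carry 1
  6+6+1 = 5 carry 1
  7+5+1 = 5 carry 1
  1+6+1 = 0 carry 1
  0+0+1 = 1
  2+4 = 6
  5+6 = 3 carry 1
  final carry 1

0o136105506007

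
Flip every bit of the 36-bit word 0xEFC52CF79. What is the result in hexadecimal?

0x103AD3086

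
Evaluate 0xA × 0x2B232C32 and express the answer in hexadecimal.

0x1AF5FB9F4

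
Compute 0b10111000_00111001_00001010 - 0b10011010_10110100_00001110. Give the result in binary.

Subtract column by column in base 2:
  0-0 → 0
  1-1 → 0
  0-1 → 1 (borrow)
  1-1-1 → 1 (borrow)
  0-0-1 → 1 (borrow)
  0-0-1 → 1 (borrow)
  0-0-1 → 1 (borrow)
  0-0-1 → 1 (borrow)
  1-0-1 → 0
  0-0 → 0
  0-1 → 1 (borrow)
  1-0-1 → 0
  1-1 → 0
  1-1 → 0
  0-0 → 0
  0-1 → 1 (borrow)
  0-0-1 → 1 (borrow)
  0-1-1 → 0 (borrow)
  0-0-1 → 1 (borrow)
  1-1-1 → 1 (borrow)
  1-1-1 → 1 (borrow)
  1-0-1 → 0
  0-0 → 0
  1-1 → 0

0b111011000010011111100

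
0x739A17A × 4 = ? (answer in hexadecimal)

Multiply each base-16 digit by 4, carrying:
  A×4 = 40 → write 8 carry 2
  7×4+2 = 30 → write E carry 1
  1×4+1 = 5 → write 5
  A×4 = 40 → write 8 carry 2
  9×4+2 = 38 → write 6 carry 2
  3×4+2 = 14 → write E
  7×4 = 28 → write C carry 1
  remaining carry: 1

0x1CE685E8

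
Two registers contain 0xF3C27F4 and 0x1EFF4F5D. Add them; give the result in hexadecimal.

Add column by column in base 16, right to left:
  4+D = 1 carry 1
  F+5+1 = 5 carry 1
  7+F+1 = 7 carry 1
  2+4+1 = 7
  C+F = B carry 1
  3+F+1 = 3 carry 1
  F+E+1 = E carry 1
  0+1+1 = 2

0x2E3B7751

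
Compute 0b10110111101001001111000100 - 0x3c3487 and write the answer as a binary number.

0b10101000100101111100111101

0x3c3487 = 0b1111000011010010000111 in binary.
Subtract column by column in base 2:
  0-1 → 1 (borrow)
  0-1-1 → 0 (borrow)
  1-1-1 → 1 (borrow)
  0-0-1 → 1 (borrow)
  0-0-1 → 1 (borrow)
  0-0-1 → 1 (borrow)
  1-0-1 → 0
  1-1 → 0
  1-0 → 1
  1-0 → 1
  0-1 → 1 (borrow)
  0-0-1 → 1 (borrow)
  1-1-1 → 1 (borrow)
  0-1-1 → 0 (borrow)
  0-0-1 → 1 (borrow)
  1-0-1 → 0
  0-0 → 0
  1-0 → 1
  1-1 → 0
  1-1 → 0
  1-1 → 0
  0-1 → 1 (borrow)
  1-0-1 → 0
  1-0 → 1
  0-0 → 0
  1-0 → 1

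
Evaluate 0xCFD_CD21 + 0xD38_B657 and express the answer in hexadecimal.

0x1A368378

Add column by column in base 16, right to left:
  1+7 = 8
  2+5 = 7
  D+6 = 3 carry 1
  C+B+1 = 8 carry 1
  D+8+1 = 6 carry 1
  F+3+1 = 3 carry 1
  C+D+1 = A carry 1
  final carry 1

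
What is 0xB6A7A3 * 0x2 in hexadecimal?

0x16D4F46

Multiply each base-16 digit by 2, carrying:
  3×2 = 6 → write 6
  A×2 = 20 → write 4 carry 1
  7×2+1 = 15 → write F
  A×2 = 20 → write 4 carry 1
  6×2+1 = 13 → write D
  B×2 = 22 → write 6 carry 1
  remaining carry: 1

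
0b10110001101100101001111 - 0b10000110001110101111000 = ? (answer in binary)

0b101011011101111010111

Subtract column by column in base 2:
  1-0 → 1
  1-0 → 1
  1-0 → 1
  1-1 → 0
  0-1 → 1 (borrow)
  0-1-1 → 0 (borrow)
  1-1-1 → 1 (borrow)
  0-0-1 → 1 (borrow)
  1-1-1 → 1 (borrow)
  0-0-1 → 1 (borrow)
  0-1-1 → 0 (borrow)
  1-1-1 → 1 (borrow)
  1-1-1 → 1 (borrow)
  0-0-1 → 1 (borrow)
  1-0-1 → 0
  1-0 → 1
  0-1 → 1 (borrow)
  0-1-1 → 0 (borrow)
  0-0-1 → 1 (borrow)
  1-0-1 → 0
  1-0 → 1
  0-0 → 0
  1-1 → 0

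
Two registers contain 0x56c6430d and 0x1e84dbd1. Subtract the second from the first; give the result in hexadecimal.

0x3841673c

Subtract column by column in base 16:
  d-1 → c
  0-d → 3 (borrow)
  3-b-1 → 7 (borrow)
  4-d-1 → 6 (borrow)
  6-4-1 → 1
  c-8 → 4
  6-e → 8 (borrow)
  5-1-1 → 3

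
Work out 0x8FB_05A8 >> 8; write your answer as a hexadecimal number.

Shifting right by 8 bits = 2 hex digits: drop the last 2.

0x8FB05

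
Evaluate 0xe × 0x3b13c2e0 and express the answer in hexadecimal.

0x33b14a840

Multiply each base-16 digit by 14, carrying:
  0×14 = 0 → write 0
  e×14 = 196 → write 4 carry 12
  2×14+12 = 40 → write 8 carry 2
  c×14+2 = 170 → write a carry 10
  3×14+10 = 52 → write 4 carry 3
  1×14+3 = 17 → write 1 carry 1
  b×14+1 = 155 → write b carry 9
  3×14+9 = 51 → write 3 carry 3
  remaining carry: 3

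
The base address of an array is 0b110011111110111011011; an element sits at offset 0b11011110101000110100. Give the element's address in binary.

0b1001111110100000001111

Add column by column in base 2, right to left:
  1+0 = 1
  1+0 = 1
  0+1 = 1
  1+0 = 1
  1+1 = 0 carry 1
  0+1+1 = 0 carry 1
  1+0+1 = 0 carry 1
  1+0+1 = 0 carry 1
  1+0+1 = 0 carry 1
  0+1+1 = 0 carry 1
  1+0+1 = 0 carry 1
  1+1+1 = 1 carry 1
  1+0+1 = 0 carry 1
  1+1+1 = 1 carry 1
  1+1+1 = 1 carry 1
  1+1+1 = 1 carry 1
  1+1+1 = 1 carry 1
  0+0+1 = 1
  0+1 = 1
  1+1 = 0 carry 1
  1+0+1 = 0 carry 1
  final carry 1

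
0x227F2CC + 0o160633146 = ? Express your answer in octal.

0o372624462

0x227F2CC = 0o211771314 in octal.
Add column by column in base 8, right to left:
  4+6 = 2 carry 1
  1+4+1 = 6
  3+1 = 4
  1+3 = 4
  7+3 = 2 carry 1
  7+6+1 = 6 carry 1
  1+0+1 = 2
  1+6 = 7
  2+1 = 3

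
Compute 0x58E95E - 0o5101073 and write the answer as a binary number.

0b10001000110011100100011

0x58E95E = 0b10110001110100101011110 in binary.
0o5101073 = 0b101001000001000111011 in binary.
Subtract column by column in base 2:
  0-1 → 1 (borrow)
  1-1-1 → 1 (borrow)
  1-0-1 → 0
  1-1 → 0
  1-1 → 0
  0-1 → 1 (borrow)
  1-0-1 → 0
  0-0 → 0
  1-0 → 1
  0-1 → 1 (borrow)
  0-0-1 → 1 (borrow)
  1-0-1 → 0
  0-0 → 0
  1-0 → 1
  1-0 → 1
  1-1 → 0
  0-0 → 0
  0-0 → 0
  0-1 → 1 (borrow)
  1-0-1 → 0
  1-1 → 0
  0-0 → 0
  1-0 → 1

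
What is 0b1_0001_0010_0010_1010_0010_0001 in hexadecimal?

0x1122A21

Group the bits into nibbles: 0001 0001 0010 0010 1010 0010 0001 → 1122A21.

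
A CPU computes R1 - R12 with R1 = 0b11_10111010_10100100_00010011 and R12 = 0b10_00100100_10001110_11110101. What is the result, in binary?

Subtract column by column in base 2:
  1-1 → 0
  1-0 → 1
  0-1 → 1 (borrow)
  0-0-1 → 1 (borrow)
  1-1-1 → 1 (borrow)
  0-1-1 → 0 (borrow)
  0-1-1 → 0 (borrow)
  0-1-1 → 0 (borrow)
  0-0-1 → 1 (borrow)
  0-1-1 → 0 (borrow)
  1-1-1 → 1 (borrow)
  0-1-1 → 0 (borrow)
  0-0-1 → 1 (borrow)
  1-0-1 → 0
  0-0 → 0
  1-1 → 0
  0-0 → 0
  1-0 → 1
  0-1 → 1 (borrow)
  1-0-1 → 0
  1-0 → 1
  1-1 → 0
  0-0 → 0
  1-0 → 1
  1-0 → 1
  1-1 → 0

0b1100101100001010100011110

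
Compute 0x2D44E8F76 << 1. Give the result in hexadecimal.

1 bits is not a whole number of base-16 digits; in binary: 1011010100010011101000111101110110 << 1 = 10110101000100111010001111011101100.

0x5A89D1EEC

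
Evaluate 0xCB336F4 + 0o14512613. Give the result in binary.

0b1100111001011100110001111111

0xCB336F4 = 0b1100101100110011011011110100 in binary.
0o14512613 = 0b1100101001010110001011 in binary.
Add column by column in base 2, right to left:
  0+1 = 1
  0+1 = 1
  1+0 = 1
  0+1 = 1
  1+0 = 1
  1+0 = 1
  1+0 = 1
  1+1 = 0 carry 1
  0+1+1 = 0 carry 1
  1+0+1 = 0 carry 1
  1+1+1 = 1 carry 1
  0+0+1 = 1
  1+1 = 0 carry 1
  1+0+1 = 0 carry 1
  0+0+1 = 1
  0+1 = 1
  1+0 = 1
  1+1 = 0 carry 1
  0+0+1 = 1
  0+0 = 0
  1+1 = 0 carry 1
  1+1+1 = 1 carry 1
  0+0+1 = 1
  1+0 = 1
  0+0 = 0
  0+0 = 0
  1+0 = 1
  1+0 = 1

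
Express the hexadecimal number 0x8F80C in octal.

0o2174014

Expand each hex digit to 4 bits: 8=1000 F=1111 8=1000 0=0000 C=1100.
Group the bits in threes: 010 001 111 100 000 001 100 → 2174014.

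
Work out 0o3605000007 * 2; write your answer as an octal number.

Multiply each base-8 digit by 2, carrying:
  7×2 = 14 → write 6 carry 1
  0×2+1 = 1 → write 1
  0×2 = 0 → write 0
  0×2 = 0 → write 0
  0×2 = 0 → write 0
  0×2 = 0 → write 0
  5×2 = 10 → write 2 carry 1
  0×2+1 = 1 → write 1
  6×2 = 12 → write 4 carry 1
  3×2+1 = 7 → write 7

0o7412000016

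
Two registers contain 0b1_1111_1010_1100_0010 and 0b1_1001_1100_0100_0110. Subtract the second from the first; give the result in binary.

0b101111001111100

Subtract column by column in base 2:
  0-0 → 0
  1-1 → 0
  0-1 → 1 (borrow)
  0-0-1 → 1 (borrow)
  0-0-1 → 1 (borrow)
  0-0-1 → 1 (borrow)
  1-1-1 → 1 (borrow)
  1-0-1 → 0
  0-0 → 0
  1-0 → 1
  0-1 → 1 (borrow)
  1-1-1 → 1 (borrow)
  1-1-1 → 1 (borrow)
  1-0-1 → 0
  1-0 → 1
  1-1 → 0
  1-1 → 0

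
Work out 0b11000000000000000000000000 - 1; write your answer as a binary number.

0b10111111111111111111111111

The trailing 24 digits are 0, so subtracting 1 borrows through: they become 1 and the next digit up decrements.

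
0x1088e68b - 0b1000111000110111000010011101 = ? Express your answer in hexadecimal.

0b1000111000110111000010011101 = 0x8e3709d in hexadecimal.
Subtract column by column in base 16:
  b-d → e (borrow)
  8-9-1 → e (borrow)
  6-0-1 → 5
  e-7 → 7
  8-3 → 5
  8-e → a (borrow)
  0-8-1 → 7 (borrow)
  1-0-1 → 0

0x7a575ee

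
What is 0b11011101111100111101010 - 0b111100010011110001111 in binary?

Subtract column by column in base 2:
  0-1 → 1 (borrow)
  1-1-1 → 1 (borrow)
  0-1-1 → 0 (borrow)
  1-1-1 → 1 (borrow)
  0-0-1 → 1 (borrow)
  1-0-1 → 0
  1-0 → 1
  1-1 → 0
  1-1 → 0
  0-1 → 1 (borrow)
  0-1-1 → 0 (borrow)
  1-0-1 → 0
  1-0 → 1
  1-1 → 0
  1-0 → 1
  1-0 → 1
  0-0 → 0
  1-1 → 0
  1-1 → 0
  1-1 → 0
  0-1 → 1 (borrow)
  1-0-1 → 0
  1-0 → 1

0b10100001101001001011011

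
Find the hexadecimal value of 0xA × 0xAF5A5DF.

Multiply each base-16 digit by 10, carrying:
  F×10 = 150 → write 6 carry 9
  D×10+9 = 139 → write B carry 8
  5×10+8 = 58 → write A carry 3
  A×10+3 = 103 → write 7 carry 6
  5×10+6 = 56 → write 8 carry 3
  F×10+3 = 153 → write 9 carry 9
  A×10+9 = 109 → write D carry 6
  remaining carry: 6

0x6D987AB6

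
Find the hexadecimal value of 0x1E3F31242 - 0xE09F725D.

0x103539FE5

Subtract column by column in base 16:
  2-D → 5 (borrow)
  4-5-1 → E (borrow)
  2-2-1 → F (borrow)
  1-7-1 → 9 (borrow)
  3-F-1 → 3 (borrow)
  F-9-1 → 5
  3-0 → 3
  E-E → 0
  1-0 → 1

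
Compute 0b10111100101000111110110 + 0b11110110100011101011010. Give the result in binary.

Add column by column in base 2, right to left:
  0+0 = 0
  1+1 = 0 carry 1
  1+0+1 = 0 carry 1
  0+1+1 = 0 carry 1
  1+1+1 = 1 carry 1
  1+0+1 = 0 carry 1
  1+1+1 = 1 carry 1
  1+0+1 = 0 carry 1
  1+1+1 = 1 carry 1
  0+1+1 = 0 carry 1
  0+1+1 = 0 carry 1
  0+0+1 = 1
  1+0 = 1
  0+0 = 0
  1+1 = 0 carry 1
  0+0+1 = 1
  0+1 = 1
  1+1 = 0 carry 1
  1+0+1 = 0 carry 1
  1+1+1 = 1 carry 1
  1+1+1 = 1 carry 1
  0+1+1 = 0 carry 1
  1+1+1 = 1 carry 1
  final carry 1

0b110110011001100101010000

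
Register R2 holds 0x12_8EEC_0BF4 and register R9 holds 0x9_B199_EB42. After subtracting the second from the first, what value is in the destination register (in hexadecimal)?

Subtract column by column in base 16:
  4-2 → 2
  F-4 → B
  B-B → 0
  0-E → 2 (borrow)
  C-9-1 → 2
  E-9 → 5
  E-1 → D
  8-B → D (borrow)
  2-9-1 → 8 (borrow)
  1-0-1 → 0

0x8DD5220B2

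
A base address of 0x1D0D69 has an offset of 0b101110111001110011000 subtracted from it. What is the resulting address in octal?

0x1D0D69 = 0o7206551 in octal.
0b101110111001110011000 = 0o5671630 in octal.
Subtract column by column in base 8:
  1-0 → 1
  5-3 → 2
  5-6 → 7 (borrow)
  6-1-1 → 4
  0-7 → 1 (borrow)
  2-6-1 → 3 (borrow)
  7-5-1 → 1

0o1314721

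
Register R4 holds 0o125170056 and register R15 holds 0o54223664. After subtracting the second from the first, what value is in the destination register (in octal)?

0o50744172

Subtract column by column in base 8:
  6-4 → 2
  5-6 → 7 (borrow)
  0-6-1 → 1 (borrow)
  0-3-1 → 4 (borrow)
  7-2-1 → 4
  1-2 → 7 (borrow)
  5-4-1 → 0
  2-5 → 5 (borrow)
  1-0-1 → 0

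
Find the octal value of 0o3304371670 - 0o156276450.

0o3126073220

Subtract column by column in base 8:
  0-0 → 0
  7-5 → 2
  6-4 → 2
  1-6 → 3 (borrow)
  7-7-1 → 7 (borrow)
  3-2-1 → 0
  4-6 → 6 (borrow)
  0-5-1 → 2 (borrow)
  3-1-1 → 1
  3-0 → 3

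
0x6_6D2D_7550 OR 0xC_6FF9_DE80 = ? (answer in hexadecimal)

0xE6FFDFFD0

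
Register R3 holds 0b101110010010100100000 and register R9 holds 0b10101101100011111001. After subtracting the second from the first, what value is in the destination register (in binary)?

0b11000100110000100111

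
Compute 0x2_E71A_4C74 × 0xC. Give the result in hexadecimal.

0x22D53B9570

Multiply each base-16 digit by 12, carrying:
  4×12 = 48 → write 0 carry 3
  7×12+3 = 87 → write 7 carry 5
  C×12+5 = 149 → write 5 carry 9
  4×12+9 = 57 → write 9 carry 3
  A×12+3 = 123 → write B carry 7
  1×12+7 = 19 → write 3 carry 1
  7×12+1 = 85 → write 5 carry 5
  E×12+5 = 173 → write D carry 10
  2×12+10 = 34 → write 2 carry 2
  remaining carry: 2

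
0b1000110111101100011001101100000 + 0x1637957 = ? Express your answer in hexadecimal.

0x4859acb7

0b1000110111101100011001101100000 = 0x46f63360 in hexadecimal.
Add column by column in base 16, right to left:
  0+7 = 7
  6+5 = b
  3+9 = c
  3+7 = a
  6+3 = 9
  f+6 = 5 carry 1
  6+1+1 = 8
  4+0 = 4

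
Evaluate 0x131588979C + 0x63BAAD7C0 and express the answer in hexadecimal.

0x1951336F5C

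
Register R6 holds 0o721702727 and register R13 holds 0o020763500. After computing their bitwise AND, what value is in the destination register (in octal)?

AND each oct digit independently (no carries):
  7&0=0, 2&2=2, 1&0=0, 7&7=7, 0&6=0, 2&3=2, 7&5=5, 2&0=0, 7&0=0

0o020702500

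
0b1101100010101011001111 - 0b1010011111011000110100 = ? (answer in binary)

0b11000011010010011011

Subtract column by column in base 2:
  1-0 → 1
  1-0 → 1
  1-1 → 0
  1-0 → 1
  0-1 → 1 (borrow)
  0-1-1 → 0 (borrow)
  1-0-1 → 0
  1-0 → 1
  0-0 → 0
  1-1 → 0
  0-1 → 1 (borrow)
  1-0-1 → 0
  0-1 → 1 (borrow)
  1-1-1 → 1 (borrow)
  0-1-1 → 0 (borrow)
  0-1-1 → 0 (borrow)
  0-1-1 → 0 (borrow)
  1-0-1 → 0
  1-0 → 1
  0-1 → 1 (borrow)
  1-0-1 → 0
  1-1 → 0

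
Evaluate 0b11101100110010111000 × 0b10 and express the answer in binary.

0b111011001100101110000

Multiply each base-2 digit by 2, carrying:
  0×2 = 0 → write 0
  0×2 = 0 → write 0
  0×2 = 0 → write 0
  1×2 = 2 → write 0 carry 1
  1×2+1 = 3 → write 1 carry 1
  1×2+1 = 3 → write 1 carry 1
  0×2+1 = 1 → write 1
  1×2 = 2 → write 0 carry 1
  0×2+1 = 1 → write 1
  0×2 = 0 → write 0
  1×2 = 2 → write 0 carry 1
  1×2+1 = 3 → write 1 carry 1
  0×2+1 = 1 → write 1
  0×2 = 0 → write 0
  1×2 = 2 → write 0 carry 1
  1×2+1 = 3 → write 1 carry 1
  0×2+1 = 1 → write 1
  1×2 = 2 → write 0 carry 1
  1×2+1 = 3 → write 1 carry 1
  1×2+1 = 3 → write 1 carry 1
  remaining carry: 1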